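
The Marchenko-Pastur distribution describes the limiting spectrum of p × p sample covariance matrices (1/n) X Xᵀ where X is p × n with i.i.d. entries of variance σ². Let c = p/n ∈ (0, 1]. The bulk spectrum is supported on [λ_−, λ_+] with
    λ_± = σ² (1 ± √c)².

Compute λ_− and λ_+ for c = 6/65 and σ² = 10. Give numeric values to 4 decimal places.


c = 6/65 = 0.092308; √c = 0.303822.
λ_− = σ² (1 − √c)² = 10 · (1 − 0.303822)² = 10 · (0.696178)² = 4.846641.
λ_+ = σ² (1 + √c)² = 10 · (1 + 0.303822)² = 10 · (1.303822)² = 16.999513.

Rounded to 4 decimal places: λ_− ≈ 4.8466, λ_+ ≈ 16.9995.


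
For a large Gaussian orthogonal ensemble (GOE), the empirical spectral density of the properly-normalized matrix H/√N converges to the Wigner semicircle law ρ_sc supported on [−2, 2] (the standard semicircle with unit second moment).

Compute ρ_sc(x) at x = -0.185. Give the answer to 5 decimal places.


ρ_sc(x) = (1/(2π)) √(4 − x²). With x = -0.185:
  4 − x² = 4 − (-0.185)² = 4 − 0.034225 = 3.965775.
  √(4 − x²) = 1.991425.
  1/(2π) = 0.159155.
  ρ_sc(-0.185) = 0.159155 · 1.991425 = 0.316945.

Rounded to 5 decimal places: ρ_sc(-0.185) ≈ 0.31695.


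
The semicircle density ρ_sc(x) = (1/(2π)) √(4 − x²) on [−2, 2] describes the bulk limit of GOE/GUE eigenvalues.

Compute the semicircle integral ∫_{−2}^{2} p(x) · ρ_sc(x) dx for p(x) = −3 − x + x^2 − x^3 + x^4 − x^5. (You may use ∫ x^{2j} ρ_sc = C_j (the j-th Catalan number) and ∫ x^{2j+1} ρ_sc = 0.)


Write p(x) = Σ a_i x^i, split into monomials and integrate each against ρ_sc separately.
Using ∫ x^{2j} ρ_sc = C_j = (1/(j+1)) C(2j, j) (Catalan numbers) and ∫ x^{2j+1} ρ_sc = 0 (odd monomials vanish by symmetry):
  i = 0 (even): a_0 · C_{0} = -3 · 1 = -3
  i = 1 (odd): ∫ x^1 ρ_sc = 0 (vanishes)
  i = 2 (even): a_2 · C_{1} = 1 · 1 = 1
  i = 3 (odd): ∫ x^3 ρ_sc = 0 (vanishes)
  i = 4 (even): a_4 · C_{2} = 1 · 2 = 2
  i = 5 (odd): ∫ x^5 ρ_sc = 0 (vanishes)

Summing the contributions: ∫_{−2}^{2} p(x) ρ_sc(x) dx = (-3) + 1 + 2 = 0.


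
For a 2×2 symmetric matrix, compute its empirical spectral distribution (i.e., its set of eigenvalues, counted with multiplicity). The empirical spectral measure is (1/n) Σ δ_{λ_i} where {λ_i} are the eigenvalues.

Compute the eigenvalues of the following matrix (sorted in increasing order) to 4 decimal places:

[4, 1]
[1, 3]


Since M is real symmetric, both eigenvalues are real; they are the roots of det(λI − M) = λ² − (tr M) λ + det M.
tr M = 4 + 3 = 7.
det M = 4·3 − 1² = 12 − 1 = 11.
Characteristic polynomial: λ² − 7λ + 11 = 0.
Discriminant Δ = (tr M)² − 4·det M = 49 − 44 = 5; √Δ = 2.236068.
λ = (tr M ± √Δ)/2 = (7 ± 2.236068)/2, giving (tr M − √Δ)/2 = 2.3820 and (tr M + √Δ)/2 = 4.6180.

Eigenvalues sorted in increasing order: [2.3820, 4.6180].


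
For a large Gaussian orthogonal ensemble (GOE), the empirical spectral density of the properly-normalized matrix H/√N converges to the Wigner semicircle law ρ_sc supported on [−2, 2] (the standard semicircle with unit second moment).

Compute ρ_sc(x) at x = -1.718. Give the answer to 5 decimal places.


ρ_sc(x) = (1/(2π)) √(4 − x²). With x = -1.718:
  4 − x² = 4 − (-1.718)² = 4 − 2.951524 = 1.048476.
  √(4 − x²) = 1.023951.
  1/(2π) = 0.159155.
  ρ_sc(-1.718) = 0.159155 · 1.023951 = 0.162967.

Rounded to 5 decimal places: ρ_sc(-1.718) ≈ 0.16297.


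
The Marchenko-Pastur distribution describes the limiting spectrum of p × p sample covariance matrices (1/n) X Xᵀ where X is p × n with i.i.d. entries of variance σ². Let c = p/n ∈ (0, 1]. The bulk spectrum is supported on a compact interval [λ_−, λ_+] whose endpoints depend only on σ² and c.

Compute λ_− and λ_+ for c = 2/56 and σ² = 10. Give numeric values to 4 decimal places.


c = 2/56 = 0.035714; √c = 0.188982.
λ_− = σ² (1 − √c)² = 10 · (1 − 0.188982)² = 10 · (0.811018)² = 6.577498.
λ_+ = σ² (1 + √c)² = 10 · (1 + 0.188982)² = 10 · (1.188982)² = 14.136788.

Rounded to 4 decimal places: λ_− ≈ 6.5775, λ_+ ≈ 14.1368.


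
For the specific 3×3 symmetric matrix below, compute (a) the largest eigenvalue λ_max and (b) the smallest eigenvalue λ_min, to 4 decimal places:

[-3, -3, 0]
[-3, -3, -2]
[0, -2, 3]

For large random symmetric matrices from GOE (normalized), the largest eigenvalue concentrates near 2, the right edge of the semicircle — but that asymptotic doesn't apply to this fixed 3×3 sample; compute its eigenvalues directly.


Since M is real symmetric, all three eigenvalues are real; they are the roots of det(λI − M) = λ³ − (tr M) λ² + s λ − det M, where s is the sum of the principal 2×2 minors.
tr M = -3 + (-3) + 3 = -3.
s = ((-3)·(-3) − (-3)²) + ((-3)·3 − 0²) + ((-3)·3 − (-2)²) = 0 + (-9) + (-13) = -22.
det M (expand along row 1) = (-3)·(-13) − (-3)·(-9) + 0·6 = 12.
Characteristic polynomial: λ³ + 3λ² − 22λ − 12 = 0.
Substitute λ = y + (tr M)/3 = y − 1.000000 to remove the quadratic term: y³ + p·y + q = 0 with p = s − (tr M)²/3 = -25.000000 and q = −2(tr M)³/27 + (tr M)·s/3 − det M = 12.000000.
Three real roots ⇒ use the trigonometric (Viète) form: r = 2√(−p/3) = 5.773503, φ = arccos(3q/(p·r)) = arccos(-0.249415) = 1.822873 rad.
y_k = r·cos(φ/3 − 2πk/3) for k = 0, 1, 2 gives y = 4.740084, 0.484551, -5.224635.
λ_k = y_k − 1.000000 gives λ = 3.7401, -0.5154, -6.2246 (check: the sum is -3.0000 = tr M).

Hence λ_max = 3.7401 and λ_min = -6.2246.


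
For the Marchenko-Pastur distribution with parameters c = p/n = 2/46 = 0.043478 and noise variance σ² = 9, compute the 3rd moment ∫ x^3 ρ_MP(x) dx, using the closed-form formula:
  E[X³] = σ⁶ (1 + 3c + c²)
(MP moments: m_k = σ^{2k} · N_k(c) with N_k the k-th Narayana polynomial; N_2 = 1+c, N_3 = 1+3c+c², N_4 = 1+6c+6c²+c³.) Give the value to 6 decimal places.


E[X³] = σ⁶ (1 + 3c + c²) (third MP moment). With σ² = 9 (so σ⁶ = 729) and c = 2/46 = 0.043478: E[X³] = 729 · (1 + 3·0.043478 + (0.043478)²) = 729 · 1.132325.

So E[X^3] = 825.465028.


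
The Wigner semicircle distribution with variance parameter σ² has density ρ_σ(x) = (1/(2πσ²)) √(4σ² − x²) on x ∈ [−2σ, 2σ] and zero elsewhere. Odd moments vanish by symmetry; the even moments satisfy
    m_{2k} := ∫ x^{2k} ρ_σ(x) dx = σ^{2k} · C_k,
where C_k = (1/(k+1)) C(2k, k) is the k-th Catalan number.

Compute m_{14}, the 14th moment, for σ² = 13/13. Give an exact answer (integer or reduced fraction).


By the scaled semicircle moment identity, m_{2k} = σ^{2k} · C_k with k = 7.
C_7 = (1/(k+1)) · C(2k, k) = (1/8) · C(14, 7) = (1/8) · 3432 = 429.
σ^{2k} = (σ²)^k = (13/13)^7 = 1.

Therefore m_{14} = σ^{14} · C_7 = 1 · 429 = 429.


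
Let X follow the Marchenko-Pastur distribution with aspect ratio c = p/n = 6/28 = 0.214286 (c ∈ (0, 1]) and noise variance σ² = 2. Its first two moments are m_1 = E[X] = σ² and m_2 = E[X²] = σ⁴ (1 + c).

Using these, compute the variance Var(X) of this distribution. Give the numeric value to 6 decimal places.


m_1 = E[X] = σ² = 2, so m_1² = 4.
m_2 = E[X²] = σ⁴ (1 + c) = 4 · (1 + 0.214286) = 4 · 1.214286 = 4.857143.
(Note m_2 − m_1² simplifies to c · σ⁴ = 0.214286 · 4.)

Var(X) = m_2 − m_1² = 4.857143 − 4 = 0.857143.


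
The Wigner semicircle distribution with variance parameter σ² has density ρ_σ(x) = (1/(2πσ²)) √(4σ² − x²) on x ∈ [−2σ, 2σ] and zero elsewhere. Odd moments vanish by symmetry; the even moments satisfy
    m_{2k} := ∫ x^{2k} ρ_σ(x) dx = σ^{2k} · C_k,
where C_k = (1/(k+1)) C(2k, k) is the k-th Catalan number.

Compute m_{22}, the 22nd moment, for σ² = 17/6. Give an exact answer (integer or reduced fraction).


By the scaled semicircle moment identity, m_{2k} = σ^{2k} · C_k with k = 11.
C_11 = (1/(k+1)) · C(2k, k) = (1/12) · C(22, 11) = (1/12) · 705432 = 58786.
σ^{2k} = (σ²)^k = (17/6)^11 = 34271896307633/362797056.

Therefore m_{22} = σ^{22} · C_11 = (34271896307633/362797056) · 58786 = 1007353848170256769/181398528.


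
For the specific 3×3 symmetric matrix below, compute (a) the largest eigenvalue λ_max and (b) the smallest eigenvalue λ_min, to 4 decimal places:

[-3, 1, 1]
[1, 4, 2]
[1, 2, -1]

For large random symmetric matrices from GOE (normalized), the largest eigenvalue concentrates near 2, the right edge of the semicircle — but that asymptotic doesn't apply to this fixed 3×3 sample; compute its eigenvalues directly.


Since M is real symmetric, all three eigenvalues are real; they are the roots of det(λI − M) = λ³ − (tr M) λ² + s λ − det M, where s is the sum of the principal 2×2 minors.
tr M = -3 + 4 + (-1) = 0.
s = ((-3)·4 − 1²) + ((-3)·(-1) − 1²) + (4·(-1) − 2²) = -13 + 2 + (-8) = -19.
det M (expand along row 1) = (-3)·(-8) − 1·(-3) + 1·(-2) = 25.
Characteristic polynomial: λ³ − 19λ − 25 = 0.
Substitute λ = y + (tr M)/3 = y + 0.000000 to remove the quadratic term: y³ + p·y + q = 0 with p = s − (tr M)²/3 = -19.000000 and q = −2(tr M)³/27 + (tr M)·s/3 − det M = -25.000000.
Three real roots ⇒ use the trigonometric (Viète) form: r = 2√(−p/3) = 5.033223, φ = arccos(3q/(p·r)) = arccos(0.784263) = 0.669290 rad.
y_k = r·cos(φ/3 − 2πk/3) for k = 0, 1, 2 gives y = 4.908485, -1.489834, -3.418651.
λ_k = y_k + 0.000000 gives λ = 4.9085, -1.4898, -3.4187 (check: the sum is 0.0000 = tr M).

Hence λ_max = 4.9085 and λ_min = -3.4187.


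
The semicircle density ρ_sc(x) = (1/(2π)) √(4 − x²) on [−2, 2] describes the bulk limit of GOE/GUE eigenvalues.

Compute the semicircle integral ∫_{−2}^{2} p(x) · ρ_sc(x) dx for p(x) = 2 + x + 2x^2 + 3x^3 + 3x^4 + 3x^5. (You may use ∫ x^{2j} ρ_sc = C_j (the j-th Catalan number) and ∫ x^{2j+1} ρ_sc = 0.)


Write p(x) = Σ a_i x^i, split into monomials and integrate each against ρ_sc separately.
Using ∫ x^{2j} ρ_sc = C_j = (1/(j+1)) C(2j, j) (Catalan numbers) and ∫ x^{2j+1} ρ_sc = 0 (odd monomials vanish by symmetry):
  i = 0 (even): a_0 · C_{0} = 2 · 1 = 2
  i = 1 (odd): ∫ x^1 ρ_sc = 0 (vanishes)
  i = 2 (even): a_2 · C_{1} = 2 · 1 = 2
  i = 3 (odd): ∫ x^3 ρ_sc = 0 (vanishes)
  i = 4 (even): a_4 · C_{2} = 3 · 2 = 6
  i = 5 (odd): ∫ x^5 ρ_sc = 0 (vanishes)

Summing the contributions: ∫_{−2}^{2} p(x) ρ_sc(x) dx = 2 + 2 + 6 = 10.


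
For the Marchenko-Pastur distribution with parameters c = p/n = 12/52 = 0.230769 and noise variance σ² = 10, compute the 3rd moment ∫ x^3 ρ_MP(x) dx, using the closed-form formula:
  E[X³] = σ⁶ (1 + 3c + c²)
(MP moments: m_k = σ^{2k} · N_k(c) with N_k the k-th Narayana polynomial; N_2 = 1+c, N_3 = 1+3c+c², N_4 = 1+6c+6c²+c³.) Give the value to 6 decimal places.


E[X³] = σ⁶ (1 + 3c + c²) (third MP moment). With σ² = 10 (so σ⁶ = 1000) and c = 12/52 = 0.230769: E[X³] = 1000 · (1 + 3·0.230769 + (0.230769)²) = 1000 · 1.745562.

So E[X^3] = 1745.562130.


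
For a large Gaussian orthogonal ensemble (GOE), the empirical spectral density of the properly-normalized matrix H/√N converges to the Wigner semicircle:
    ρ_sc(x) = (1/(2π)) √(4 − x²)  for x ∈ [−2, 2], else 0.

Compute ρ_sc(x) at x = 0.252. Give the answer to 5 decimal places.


ρ_sc(x) = (1/(2π)) √(4 − x²). With x = 0.252:
  4 − x² = 4 − (0.252)² = 4 − 0.063504 = 3.936496.
  √(4 − x²) = 1.984060.
  1/(2π) = 0.159155.
  ρ_sc(0.252) = 0.159155 · 1.984060 = 0.315773.

Rounded to 5 decimal places: ρ_sc(0.252) ≈ 0.31577.


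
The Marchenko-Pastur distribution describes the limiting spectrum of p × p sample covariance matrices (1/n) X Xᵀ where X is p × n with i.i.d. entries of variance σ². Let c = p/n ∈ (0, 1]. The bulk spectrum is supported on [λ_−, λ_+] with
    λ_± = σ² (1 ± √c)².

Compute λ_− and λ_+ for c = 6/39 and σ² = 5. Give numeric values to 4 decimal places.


c = 6/39 = 0.153846; √c = 0.392232.
λ_− = σ² (1 − √c)² = 5 · (1 − 0.392232)² = 5 · (0.607768)² = 1.846908.
λ_+ = σ² (1 + √c)² = 5 · (1 + 0.392232)² = 5 · (1.392232)² = 9.691553.

Rounded to 4 decimal places: λ_− ≈ 1.8469, λ_+ ≈ 9.6916.


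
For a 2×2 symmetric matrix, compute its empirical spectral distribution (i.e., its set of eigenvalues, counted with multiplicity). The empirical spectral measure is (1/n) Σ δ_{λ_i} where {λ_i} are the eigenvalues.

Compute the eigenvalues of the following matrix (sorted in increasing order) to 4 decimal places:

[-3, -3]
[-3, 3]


Since M is real symmetric, both eigenvalues are real; they are the roots of det(λI − M) = λ² − (tr M) λ + det M.
tr M = -3 + 3 = 0.
det M = (-3)·3 − (-3)² = -9 − 9 = -18.
Characteristic polynomial: λ² − 18 = 0.
Discriminant Δ = (tr M)² − 4·det M = 0 − (-72) = 72; √Δ = 8.485281.
λ = (tr M ± √Δ)/2 = (0 ± 8.485281)/2, giving (tr M − √Δ)/2 = -4.2426 and (tr M + √Δ)/2 = 4.2426.

Eigenvalues sorted in increasing order: [-4.2426, 4.2426].


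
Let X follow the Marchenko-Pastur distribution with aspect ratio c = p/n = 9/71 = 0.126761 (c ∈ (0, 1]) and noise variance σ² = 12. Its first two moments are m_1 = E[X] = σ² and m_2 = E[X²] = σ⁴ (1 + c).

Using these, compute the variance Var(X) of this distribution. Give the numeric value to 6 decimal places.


m_1 = E[X] = σ² = 12, so m_1² = 144.
m_2 = E[X²] = σ⁴ (1 + c) = 144 · (1 + 0.126761) = 144 · 1.126761 = 162.253521.
(Note m_2 − m_1² simplifies to c · σ⁴ = 0.126761 · 144.)

Var(X) = m_2 − m_1² = 162.253521 − 144 = 18.253521.


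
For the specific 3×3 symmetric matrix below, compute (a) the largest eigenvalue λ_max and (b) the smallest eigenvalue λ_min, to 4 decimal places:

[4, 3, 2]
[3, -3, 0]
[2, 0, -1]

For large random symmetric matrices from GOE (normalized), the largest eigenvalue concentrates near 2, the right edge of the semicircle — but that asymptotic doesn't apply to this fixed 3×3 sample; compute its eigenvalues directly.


Since M is real symmetric, all three eigenvalues are real; they are the roots of det(λI − M) = λ³ − (tr M) λ² + s λ − det M, where s is the sum of the principal 2×2 minors.
tr M = 4 + (-3) + (-1) = 0.
s = (4·(-3) − 3²) + (4·(-1) − 2²) + ((-3)·(-1) − 0²) = -21 + (-8) + 3 = -26.
det M (expand along row 1) = 4·3 − 3·(-3) + 2·6 = 33.
Characteristic polynomial: λ³ − 26λ − 33 = 0.
Substitute λ = y + (tr M)/3 = y + 0.000000 to remove the quadratic term: y³ + p·y + q = 0 with p = s − (tr M)²/3 = -26.000000 and q = −2(tr M)³/27 + (tr M)·s/3 − det M = -33.000000.
Three real roots ⇒ use the trigonometric (Viète) form: r = 2√(−p/3) = 5.887841, φ = arccos(3q/(p·r)) = arccos(0.646704) = 0.867541 rad.
y_k = r·cos(φ/3 − 2πk/3) for k = 0, 1, 2 gives y = 5.643366, -1.367613, -4.275753.
λ_k = y_k + 0.000000 gives λ = 5.6434, -1.3676, -4.2758 (check: the sum is 0.0000 = tr M).

Hence λ_max = 5.6434 and λ_min = -4.2758.


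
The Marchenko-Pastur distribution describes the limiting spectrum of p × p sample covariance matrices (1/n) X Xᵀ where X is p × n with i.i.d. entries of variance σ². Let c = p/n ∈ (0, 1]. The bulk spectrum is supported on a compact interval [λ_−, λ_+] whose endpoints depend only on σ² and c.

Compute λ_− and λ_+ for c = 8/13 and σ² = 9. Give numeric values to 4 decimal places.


c = 8/13 = 0.615385; √c = 0.784465.
λ_− = σ² (1 − √c)² = 9 · (1 − 0.784465)² = 9 · (0.215535)² = 0.418100.
λ_+ = σ² (1 + √c)² = 9 · (1 + 0.784465)² = 9 · (1.784465)² = 28.658823.

Rounded to 4 decimal places: λ_− ≈ 0.4181, λ_+ ≈ 28.6588.


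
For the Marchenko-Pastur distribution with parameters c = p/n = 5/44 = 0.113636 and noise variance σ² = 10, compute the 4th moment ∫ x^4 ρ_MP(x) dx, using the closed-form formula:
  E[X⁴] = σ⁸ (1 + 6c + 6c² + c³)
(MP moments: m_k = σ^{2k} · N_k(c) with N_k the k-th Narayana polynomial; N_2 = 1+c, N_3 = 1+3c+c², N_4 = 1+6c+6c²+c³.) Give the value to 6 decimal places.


E[X⁴] = σ⁸ (1 + 6c + 6c² + c³) (fourth MP moment). With σ² = 10 (so σ⁸ = 10000) and c = 5/44 = 0.113636: E[X⁴] = 10000 · (1 + 6·0.113636 + 6·(0.113636)² + (0.113636)³) = 10000 · 1.760765.

So E[X^4] = 17607.649324.


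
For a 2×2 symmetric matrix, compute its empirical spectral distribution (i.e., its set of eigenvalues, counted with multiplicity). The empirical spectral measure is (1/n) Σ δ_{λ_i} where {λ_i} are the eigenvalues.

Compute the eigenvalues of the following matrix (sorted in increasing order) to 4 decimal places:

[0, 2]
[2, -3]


Since M is real symmetric, both eigenvalues are real; they are the roots of det(λI − M) = λ² − (tr M) λ + det M.
tr M = 0 + (-3) = -3.
det M = 0·(-3) − 2² = 0 − 4 = -4.
Characteristic polynomial: λ² + 3λ − 4 = 0.
Discriminant Δ = (tr M)² − 4·det M = 9 − (-16) = 25; √Δ = 5.000000.
λ = (tr M ± √Δ)/2 = (-3 ± 5.000000)/2, giving (tr M − √Δ)/2 = -4.0000 and (tr M + √Δ)/2 = 1.0000.

Eigenvalues sorted in increasing order: [-4.0000, 1.0000].


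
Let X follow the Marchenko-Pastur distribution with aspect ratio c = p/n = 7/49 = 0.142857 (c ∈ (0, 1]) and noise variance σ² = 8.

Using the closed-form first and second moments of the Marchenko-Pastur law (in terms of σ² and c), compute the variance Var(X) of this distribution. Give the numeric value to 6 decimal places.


Recall the MP moments m_1 = E[X] = σ² and m_2 = E[X²] = σ⁴ (1 + c).
m_1 = E[X] = σ² = 8, so m_1² = 64.
m_2 = E[X²] = σ⁴ (1 + c) = 64 · (1 + 0.142857) = 64 · 1.142857 = 73.142857.
(Note m_2 − m_1² simplifies to c · σ⁴ = 0.142857 · 64.)

Var(X) = m_2 − m_1² = 73.142857 − 64 = 9.142857.


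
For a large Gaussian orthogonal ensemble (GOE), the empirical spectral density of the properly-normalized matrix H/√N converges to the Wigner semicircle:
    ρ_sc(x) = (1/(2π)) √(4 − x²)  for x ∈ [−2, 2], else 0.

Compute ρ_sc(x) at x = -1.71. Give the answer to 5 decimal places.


ρ_sc(x) = (1/(2π)) √(4 − x²). With x = -1.71:
  4 − x² = 4 − (-1.71)² = 4 − 2.924100 = 1.075900.
  √(4 − x²) = 1.037256.
  1/(2π) = 0.159155.
  ρ_sc(-1.71) = 0.159155 · 1.037256 = 0.165084.

Rounded to 5 decimal places: ρ_sc(-1.71) ≈ 0.16508.


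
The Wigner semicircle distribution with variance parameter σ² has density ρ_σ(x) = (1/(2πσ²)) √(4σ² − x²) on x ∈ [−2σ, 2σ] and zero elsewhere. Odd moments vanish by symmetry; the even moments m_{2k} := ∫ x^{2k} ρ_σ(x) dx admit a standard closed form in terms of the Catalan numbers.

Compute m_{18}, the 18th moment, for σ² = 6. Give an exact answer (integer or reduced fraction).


By the scaled semicircle moment identity, m_{2k} = σ^{2k} · C_k with k = 9.
C_9 = (1/(k+1)) · C(2k, k) = (1/10) · C(18, 9) = (1/10) · 48620 = 4862.
σ^{2k} = (σ²)^k = (6)^9 = 10077696.

Therefore m_{18} = σ^{18} · C_9 = 10077696 · 4862 = 48997757952.


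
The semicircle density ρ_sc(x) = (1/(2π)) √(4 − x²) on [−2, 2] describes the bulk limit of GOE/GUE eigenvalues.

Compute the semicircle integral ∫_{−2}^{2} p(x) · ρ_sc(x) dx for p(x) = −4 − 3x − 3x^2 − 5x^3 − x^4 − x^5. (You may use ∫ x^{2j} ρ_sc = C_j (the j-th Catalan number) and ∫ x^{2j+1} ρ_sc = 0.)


Write p(x) = Σ a_i x^i, split into monomials and integrate each against ρ_sc separately.
Using ∫ x^{2j} ρ_sc = C_j = (1/(j+1)) C(2j, j) (Catalan numbers) and ∫ x^{2j+1} ρ_sc = 0 (odd monomials vanish by symmetry):
  i = 0 (even): a_0 · C_{0} = -4 · 1 = -4
  i = 1 (odd): ∫ x^1 ρ_sc = 0 (vanishes)
  i = 2 (even): a_2 · C_{1} = -3 · 1 = -3
  i = 3 (odd): ∫ x^3 ρ_sc = 0 (vanishes)
  i = 4 (even): a_4 · C_{2} = -1 · 2 = -2
  i = 5 (odd): ∫ x^5 ρ_sc = 0 (vanishes)

Summing the contributions: ∫_{−2}^{2} p(x) ρ_sc(x) dx = (-4) + (-3) + (-2) = -9.


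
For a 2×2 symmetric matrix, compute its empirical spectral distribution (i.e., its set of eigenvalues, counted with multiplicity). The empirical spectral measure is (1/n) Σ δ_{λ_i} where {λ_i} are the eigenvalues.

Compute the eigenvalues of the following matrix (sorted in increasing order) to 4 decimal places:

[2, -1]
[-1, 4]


Since M is real symmetric, both eigenvalues are real; they are the roots of det(λI − M) = λ² − (tr M) λ + det M.
tr M = 2 + 4 = 6.
det M = 2·4 − (-1)² = 8 − 1 = 7.
Characteristic polynomial: λ² − 6λ + 7 = 0.
Discriminant Δ = (tr M)² − 4·det M = 36 − 28 = 8; √Δ = 2.828427.
λ = (tr M ± √Δ)/2 = (6 ± 2.828427)/2, giving (tr M − √Δ)/2 = 1.5858 and (tr M + √Δ)/2 = 4.4142.

Eigenvalues sorted in increasing order: [1.5858, 4.4142].


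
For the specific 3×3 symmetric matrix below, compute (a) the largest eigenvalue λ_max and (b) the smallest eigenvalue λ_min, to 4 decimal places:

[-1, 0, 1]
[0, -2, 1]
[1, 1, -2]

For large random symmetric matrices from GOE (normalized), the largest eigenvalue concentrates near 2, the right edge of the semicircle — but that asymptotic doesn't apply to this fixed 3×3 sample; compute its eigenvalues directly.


Since M is real symmetric, all three eigenvalues are real; they are the roots of det(λI − M) = λ³ − (tr M) λ² + s λ − det M, where s is the sum of the principal 2×2 minors.
tr M = -1 + (-2) + (-2) = -5.
s = ((-1)·(-2) − 0²) + ((-1)·(-2) − 1²) + ((-2)·(-2) − 1²) = 2 + 1 + 3 = 6.
det M (expand along row 1) = (-1)·3 − 0·(-1) + 1·2 = -1.
Characteristic polynomial: λ³ + 5λ² + 6λ + 1 = 0.
Substitute λ = y + (tr M)/3 = y − 1.666667 to remove the quadratic term: y³ + p·y + q = 0 with p = s − (tr M)²/3 = -2.333333 and q = −2(tr M)³/27 + (tr M)·s/3 − det M = 0.259259.
Three real roots ⇒ use the trigonometric (Viète) form: r = 2√(−p/3) = 1.763834, φ = arccos(3q/(p·r)) = arccos(-0.188982) = 1.760922 rad.
y_k = r·cos(φ/3 − 2πk/3) for k = 0, 1, 2 gives y = 1.468604, 0.111709, -1.580313.
λ_k = y_k − 1.666667 gives λ = -0.1981, -1.5550, -3.2470 (check: the sum is -5.0000 = tr M).

Hence λ_max = -0.1981 and λ_min = -3.2470.


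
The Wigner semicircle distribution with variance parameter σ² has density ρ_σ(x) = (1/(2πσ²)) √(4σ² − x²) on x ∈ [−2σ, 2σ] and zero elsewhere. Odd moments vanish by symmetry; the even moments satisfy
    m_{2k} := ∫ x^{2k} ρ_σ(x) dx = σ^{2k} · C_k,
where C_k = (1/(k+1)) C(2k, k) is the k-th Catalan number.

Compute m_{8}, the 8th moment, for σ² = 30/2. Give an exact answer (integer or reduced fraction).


By the scaled semicircle moment identity, m_{2k} = σ^{2k} · C_k with k = 4.
C_4 = (1/(k+1)) · C(2k, k) = (1/5) · C(8, 4) = (1/5) · 70 = 14.
σ^{2k} = (σ²)^k = (30/2)^4 = 50625.

Therefore m_{8} = σ^{8} · C_4 = 50625 · 14 = 708750.


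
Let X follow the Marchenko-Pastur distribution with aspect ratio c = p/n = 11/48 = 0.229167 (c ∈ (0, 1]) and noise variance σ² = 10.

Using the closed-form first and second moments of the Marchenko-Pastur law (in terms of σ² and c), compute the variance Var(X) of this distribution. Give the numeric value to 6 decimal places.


Recall the MP moments m_1 = E[X] = σ² and m_2 = E[X²] = σ⁴ (1 + c).
m_1 = E[X] = σ² = 10, so m_1² = 100.
m_2 = E[X²] = σ⁴ (1 + c) = 100 · (1 + 0.229167) = 100 · 1.229167 = 122.916667.
(Note m_2 − m_1² simplifies to c · σ⁴ = 0.229167 · 100.)

Var(X) = m_2 − m_1² = 122.916667 − 100 = 22.916667.


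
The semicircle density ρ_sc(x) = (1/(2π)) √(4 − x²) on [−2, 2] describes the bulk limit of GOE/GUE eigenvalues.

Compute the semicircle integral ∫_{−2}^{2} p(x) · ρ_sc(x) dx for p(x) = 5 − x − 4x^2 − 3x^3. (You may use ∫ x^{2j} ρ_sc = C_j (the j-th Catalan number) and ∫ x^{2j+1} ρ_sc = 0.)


Write p(x) = Σ a_i x^i, split into monomials and integrate each against ρ_sc separately.
Using ∫ x^{2j} ρ_sc = C_j = (1/(j+1)) C(2j, j) (Catalan numbers) and ∫ x^{2j+1} ρ_sc = 0 (odd monomials vanish by symmetry):
  i = 0 (even): a_0 · C_{0} = 5 · 1 = 5
  i = 1 (odd): ∫ x^1 ρ_sc = 0 (vanishes)
  i = 2 (even): a_2 · C_{1} = -4 · 1 = -4
  i = 3 (odd): ∫ x^3 ρ_sc = 0 (vanishes)

Summing the contributions: ∫_{−2}^{2} p(x) ρ_sc(x) dx = 5 + (-4) = 1.


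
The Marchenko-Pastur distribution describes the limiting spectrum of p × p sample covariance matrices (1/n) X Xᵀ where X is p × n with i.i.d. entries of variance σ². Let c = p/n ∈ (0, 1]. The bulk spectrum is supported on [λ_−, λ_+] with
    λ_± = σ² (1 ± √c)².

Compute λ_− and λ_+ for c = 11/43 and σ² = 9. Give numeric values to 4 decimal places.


c = 11/43 = 0.255814; √c = 0.505781.
λ_− = σ² (1 − √c)² = 9 · (1 − 0.505781)² = 9 · (0.494219)² = 2.198276.
λ_+ = σ² (1 + √c)² = 9 · (1 + 0.505781)² = 9 · (1.505781)² = 20.406375.

Rounded to 4 decimal places: λ_− ≈ 2.1983, λ_+ ≈ 20.4064.


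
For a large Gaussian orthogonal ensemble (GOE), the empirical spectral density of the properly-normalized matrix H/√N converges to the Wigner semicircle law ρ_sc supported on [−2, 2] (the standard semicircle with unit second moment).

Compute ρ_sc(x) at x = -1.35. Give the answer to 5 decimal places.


ρ_sc(x) = (1/(2π)) √(4 − x²). With x = -1.35:
  4 − x² = 4 − (-1.35)² = 4 − 1.822500 = 2.177500.
  √(4 − x²) = 1.475635.
  1/(2π) = 0.159155.
  ρ_sc(-1.35) = 0.159155 · 1.475635 = 0.234855.

Rounded to 5 decimal places: ρ_sc(-1.35) ≈ 0.23485.


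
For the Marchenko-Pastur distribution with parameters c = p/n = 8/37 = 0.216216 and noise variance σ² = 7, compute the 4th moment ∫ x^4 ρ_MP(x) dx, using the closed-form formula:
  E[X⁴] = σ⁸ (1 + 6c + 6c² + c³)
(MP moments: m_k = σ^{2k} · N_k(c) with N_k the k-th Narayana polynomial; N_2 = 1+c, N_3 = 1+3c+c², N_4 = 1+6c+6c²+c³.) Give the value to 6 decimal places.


E[X⁴] = σ⁸ (1 + 6c + 6c² + c³) (fourth MP moment). With σ² = 7 (so σ⁸ = 2401) and c = 8/37 = 0.216216: E[X⁴] = 2401 · (1 + 6·0.216216 + 6·(0.216216)² + (0.216216)³) = 2401 · 2.587902.

So E[X^4] = 6213.552702.


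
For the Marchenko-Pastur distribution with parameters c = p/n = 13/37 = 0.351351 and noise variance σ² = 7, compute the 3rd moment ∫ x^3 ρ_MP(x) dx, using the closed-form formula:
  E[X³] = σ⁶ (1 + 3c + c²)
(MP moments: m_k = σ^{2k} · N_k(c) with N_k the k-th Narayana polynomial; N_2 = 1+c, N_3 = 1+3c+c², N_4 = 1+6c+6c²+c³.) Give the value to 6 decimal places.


E[X³] = σ⁶ (1 + 3c + c²) (third MP moment). With σ² = 7 (so σ⁶ = 343) and c = 13/37 = 0.351351: E[X³] = 343 · (1 + 3·0.351351 + (0.351351)²) = 343 · 2.177502.

So E[X^3] = 746.883126.


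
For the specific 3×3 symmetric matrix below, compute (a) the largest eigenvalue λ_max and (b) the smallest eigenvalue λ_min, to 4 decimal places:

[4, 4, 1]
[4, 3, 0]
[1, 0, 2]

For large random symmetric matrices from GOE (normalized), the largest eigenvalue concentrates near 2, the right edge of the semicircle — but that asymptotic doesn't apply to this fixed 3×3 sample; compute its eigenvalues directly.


Since M is real symmetric, all three eigenvalues are real; they are the roots of det(λI − M) = λ³ − (tr M) λ² + s λ − det M, where s is the sum of the principal 2×2 minors.
tr M = 4 + 3 + 2 = 9.
s = (4·3 − 4²) + (4·2 − 1²) + (3·2 − 0²) = -4 + 7 + 6 = 9.
det M (expand along row 1) = 4·6 − 4·8 + 1·(-3) = -11.
Characteristic polynomial: λ³ − 9λ² + 9λ + 11 = 0.
Substitute λ = y + (tr M)/3 = y + 3.000000 to remove the quadratic term: y³ + p·y + q = 0 with p = s − (tr M)²/3 = -18.000000 and q = −2(tr M)³/27 + (tr M)·s/3 − det M = -16.000000.
Three real roots ⇒ use the trigonometric (Viète) form: r = 2√(−p/3) = 4.898979, φ = arccos(3q/(p·r)) = arccos(0.544331) = 0.995205 rad.
y_k = r·cos(φ/3 − 2πk/3) for k = 0, 1, 2 gives y = 4.631881, -0.934181, -3.697700.
λ_k = y_k + 3.000000 gives λ = 7.6319, 2.0658, -0.6977 (check: the sum is 9.0000 = tr M).

Hence λ_max = 7.6319 and λ_min = -0.6977.


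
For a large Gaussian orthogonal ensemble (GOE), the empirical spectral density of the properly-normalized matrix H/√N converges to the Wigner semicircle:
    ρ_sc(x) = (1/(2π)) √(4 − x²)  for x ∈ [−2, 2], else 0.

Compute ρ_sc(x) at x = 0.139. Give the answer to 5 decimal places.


ρ_sc(x) = (1/(2π)) √(4 − x²). With x = 0.139:
  4 − x² = 4 − (0.139)² = 4 − 0.019321 = 3.980679.
  √(4 − x²) = 1.995164.
  1/(2π) = 0.159155.
  ρ_sc(0.139) = 0.159155 · 1.995164 = 0.317540.

Rounded to 5 decimal places: ρ_sc(0.139) ≈ 0.31754.


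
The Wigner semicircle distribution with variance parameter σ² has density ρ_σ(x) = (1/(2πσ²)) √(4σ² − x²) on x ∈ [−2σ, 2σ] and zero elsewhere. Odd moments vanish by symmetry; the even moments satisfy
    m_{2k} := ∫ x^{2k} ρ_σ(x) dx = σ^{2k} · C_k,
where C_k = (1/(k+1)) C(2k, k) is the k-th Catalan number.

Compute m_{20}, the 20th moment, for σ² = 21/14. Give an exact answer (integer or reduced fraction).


By the scaled semicircle moment identity, m_{2k} = σ^{2k} · C_k with k = 10.
C_10 = (1/(k+1)) · C(2k, k) = (1/11) · C(20, 10) = (1/11) · 184756 = 16796.
σ^{2k} = (σ²)^k = (21/14)^10 = 59049/1024.

Therefore m_{20} = σ^{20} · C_10 = (59049/1024) · 16796 = 247946751/256.


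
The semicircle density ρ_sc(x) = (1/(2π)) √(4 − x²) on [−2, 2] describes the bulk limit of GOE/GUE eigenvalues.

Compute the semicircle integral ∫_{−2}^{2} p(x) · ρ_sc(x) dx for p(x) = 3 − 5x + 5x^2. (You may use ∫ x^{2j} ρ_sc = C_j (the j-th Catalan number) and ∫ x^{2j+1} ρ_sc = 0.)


Write p(x) = Σ a_i x^i, split into monomials and integrate each against ρ_sc separately.
Using ∫ x^{2j} ρ_sc = C_j = (1/(j+1)) C(2j, j) (Catalan numbers) and ∫ x^{2j+1} ρ_sc = 0 (odd monomials vanish by symmetry):
  i = 0 (even): a_0 · C_{0} = 3 · 1 = 3
  i = 1 (odd): ∫ x^1 ρ_sc = 0 (vanishes)
  i = 2 (even): a_2 · C_{1} = 5 · 1 = 5

Summing the contributions: ∫_{−2}^{2} p(x) ρ_sc(x) dx = 3 + 5 = 8.


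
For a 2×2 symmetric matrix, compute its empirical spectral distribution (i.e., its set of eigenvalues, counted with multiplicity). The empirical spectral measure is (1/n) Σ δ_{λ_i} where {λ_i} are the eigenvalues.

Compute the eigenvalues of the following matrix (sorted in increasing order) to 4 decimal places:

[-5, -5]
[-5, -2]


Since M is real symmetric, both eigenvalues are real; they are the roots of det(λI − M) = λ² − (tr M) λ + det M.
tr M = -5 + (-2) = -7.
det M = (-5)·(-2) − (-5)² = 10 − 25 = -15.
Characteristic polynomial: λ² + 7λ − 15 = 0.
Discriminant Δ = (tr M)² − 4·det M = 49 − (-60) = 109; √Δ = 10.440307.
λ = (tr M ± √Δ)/2 = (-7 ± 10.440307)/2, giving (tr M − √Δ)/2 = -8.7202 and (tr M + √Δ)/2 = 1.7202.

Eigenvalues sorted in increasing order: [-8.7202, 1.7202].


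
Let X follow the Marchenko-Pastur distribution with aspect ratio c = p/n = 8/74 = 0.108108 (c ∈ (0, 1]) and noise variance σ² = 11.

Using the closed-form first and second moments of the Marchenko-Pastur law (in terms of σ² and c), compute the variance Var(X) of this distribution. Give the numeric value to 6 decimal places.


Recall the MP moments m_1 = E[X] = σ² and m_2 = E[X²] = σ⁴ (1 + c).
m_1 = E[X] = σ² = 11, so m_1² = 121.
m_2 = E[X²] = σ⁴ (1 + c) = 121 · (1 + 0.108108) = 121 · 1.108108 = 134.081081.
(Note m_2 − m_1² simplifies to c · σ⁴ = 0.108108 · 121.)

Var(X) = m_2 − m_1² = 134.081081 − 121 = 13.081081.


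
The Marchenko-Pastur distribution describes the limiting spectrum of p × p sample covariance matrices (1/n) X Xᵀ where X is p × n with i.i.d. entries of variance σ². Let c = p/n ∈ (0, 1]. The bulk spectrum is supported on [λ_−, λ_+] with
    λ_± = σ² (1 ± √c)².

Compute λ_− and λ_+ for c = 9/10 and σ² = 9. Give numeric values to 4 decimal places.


c = 9/10 = 0.900000; √c = 0.948683.
λ_− = σ² (1 − √c)² = 9 · (1 − 0.948683)² = 9 · (0.051317)² = 0.023701.
λ_+ = σ² (1 + √c)² = 9 · (1 + 0.948683)² = 9 · (1.948683)² = 34.176299.

Rounded to 4 decimal places: λ_− ≈ 0.0237, λ_+ ≈ 34.1763.


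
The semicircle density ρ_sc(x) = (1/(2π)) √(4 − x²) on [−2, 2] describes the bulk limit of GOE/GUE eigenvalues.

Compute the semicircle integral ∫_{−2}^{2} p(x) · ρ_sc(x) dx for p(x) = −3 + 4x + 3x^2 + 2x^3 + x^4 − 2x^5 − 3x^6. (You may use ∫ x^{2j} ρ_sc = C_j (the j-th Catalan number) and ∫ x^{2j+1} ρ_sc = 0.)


Write p(x) = Σ a_i x^i, split into monomials and integrate each against ρ_sc separately.
Using ∫ x^{2j} ρ_sc = C_j = (1/(j+1)) C(2j, j) (Catalan numbers) and ∫ x^{2j+1} ρ_sc = 0 (odd monomials vanish by symmetry):
  i = 0 (even): a_0 · C_{0} = -3 · 1 = -3
  i = 1 (odd): ∫ x^1 ρ_sc = 0 (vanishes)
  i = 2 (even): a_2 · C_{1} = 3 · 1 = 3
  i = 3 (odd): ∫ x^3 ρ_sc = 0 (vanishes)
  i = 4 (even): a_4 · C_{2} = 1 · 2 = 2
  i = 5 (odd): ∫ x^5 ρ_sc = 0 (vanishes)
  i = 6 (even): a_6 · C_{3} = -3 · 5 = -15

Summing the contributions: ∫_{−2}^{2} p(x) ρ_sc(x) dx = (-3) + 3 + 2 + (-15) = -13.


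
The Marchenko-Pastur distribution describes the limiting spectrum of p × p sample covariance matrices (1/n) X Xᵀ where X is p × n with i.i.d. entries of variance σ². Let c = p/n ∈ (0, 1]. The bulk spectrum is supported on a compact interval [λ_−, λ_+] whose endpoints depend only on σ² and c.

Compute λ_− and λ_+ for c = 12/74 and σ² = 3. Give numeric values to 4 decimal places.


c = 12/74 = 0.162162; √c = 0.402694.
λ_− = σ² (1 − √c)² = 3 · (1 − 0.402694)² = 3 · (0.597306)² = 1.070325.
λ_+ = σ² (1 + √c)² = 3 · (1 + 0.402694)² = 3 · (1.402694)² = 5.902648.

Rounded to 4 decimal places: λ_− ≈ 1.0703, λ_+ ≈ 5.9026.


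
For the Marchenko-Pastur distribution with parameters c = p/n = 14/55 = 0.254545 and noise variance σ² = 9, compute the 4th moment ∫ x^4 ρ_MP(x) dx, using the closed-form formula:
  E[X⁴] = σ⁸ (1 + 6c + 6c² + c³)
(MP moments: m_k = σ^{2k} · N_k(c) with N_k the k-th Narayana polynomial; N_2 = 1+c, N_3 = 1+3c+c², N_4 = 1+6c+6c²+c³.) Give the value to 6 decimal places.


E[X⁴] = σ⁸ (1 + 6c + 6c² + c³) (fourth MP moment). With σ² = 9 (so σ⁸ = 6561) and c = 14/55 = 0.254545: E[X⁴] = 6561 · (1 + 6·0.254545 + 6·(0.254545)² + (0.254545)³) = 6561 · 2.932526.

So E[X^4] = 19240.302563.


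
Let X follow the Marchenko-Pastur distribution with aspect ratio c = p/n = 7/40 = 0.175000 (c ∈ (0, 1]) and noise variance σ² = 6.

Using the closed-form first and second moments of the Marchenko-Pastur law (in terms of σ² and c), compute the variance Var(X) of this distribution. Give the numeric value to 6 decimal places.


Recall the MP moments m_1 = E[X] = σ² and m_2 = E[X²] = σ⁴ (1 + c).
m_1 = E[X] = σ² = 6, so m_1² = 36.
m_2 = E[X²] = σ⁴ (1 + c) = 36 · (1 + 0.175000) = 36 · 1.175000 = 42.300000.
(Note m_2 − m_1² simplifies to c · σ⁴ = 0.175000 · 36.)

Var(X) = m_2 − m_1² = 42.300000 − 36 = 6.300000.


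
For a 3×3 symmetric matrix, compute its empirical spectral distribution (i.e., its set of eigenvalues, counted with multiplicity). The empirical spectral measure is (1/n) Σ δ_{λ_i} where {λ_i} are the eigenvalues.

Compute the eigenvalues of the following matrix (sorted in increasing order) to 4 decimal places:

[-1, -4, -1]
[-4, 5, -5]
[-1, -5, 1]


Since M is real symmetric, all three eigenvalues are real; they are the roots of det(λI − M) = λ³ − (tr M) λ² + s λ − det M, where s is the sum of the principal 2×2 minors.
tr M = -1 + 5 + 1 = 5.
s = ((-1)·5 − (-4)²) + ((-1)·1 − (-1)²) + (5·1 − (-5)²) = -21 + (-2) + (-20) = -43.
det M (expand along row 1) = (-1)·(-20) − (-4)·(-9) + (-1)·25 = -41.
Characteristic polynomial: λ³ − 5λ² − 43λ + 41 = 0.
Substitute λ = y + (tr M)/3 = y + 1.666667 to remove the quadratic term: y³ + p·y + q = 0 with p = s − (tr M)²/3 = -51.333333 and q = −2(tr M)³/27 + (tr M)·s/3 − det M = -39.925926.
Three real roots ⇒ use the trigonometric (Viète) form: r = 2√(−p/3) = 8.273116, φ = arccos(3q/(p·r)) = arccos(0.282038) = 1.284879 rad.
y_k = r·cos(φ/3 − 2πk/3) for k = 0, 1, 2 gives y = 7.525856, -0.787284, -6.738572.
λ_k = y_k + 1.666667 gives λ = 9.1925, 0.8794, -5.0719 (check: the sum is 5.0000 = tr M).

Eigenvalues sorted in increasing order: [-5.0719, 0.8794, 9.1925].


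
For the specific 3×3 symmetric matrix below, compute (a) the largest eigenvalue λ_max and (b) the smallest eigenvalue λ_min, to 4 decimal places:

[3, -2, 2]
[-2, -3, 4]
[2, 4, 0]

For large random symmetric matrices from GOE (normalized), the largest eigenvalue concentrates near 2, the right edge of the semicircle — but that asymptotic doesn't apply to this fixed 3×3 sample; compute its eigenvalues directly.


Since M is real symmetric, all three eigenvalues are real; they are the roots of det(λI − M) = λ³ − (tr M) λ² + s λ − det M, where s is the sum of the principal 2×2 minors.
tr M = 3 + (-3) + 0 = 0.
s = (3·(-3) − (-2)²) + (3·0 − 2²) + ((-3)·0 − 4²) = -13 + (-4) + (-16) = -33.
det M (expand along row 1) = 3·(-16) − (-2)·(-8) + 2·(-2) = -68.
Characteristic polynomial: λ³ − 33λ + 68 = 0.
Substitute λ = y + (tr M)/3 = y + 0.000000 to remove the quadratic term: y³ + p·y + q = 0 with p = s − (tr M)²/3 = -33.000000 and q = −2(tr M)³/27 + (tr M)·s/3 − det M = 68.000000.
Three real roots ⇒ use the trigonometric (Viète) form: r = 2√(−p/3) = 6.633250, φ = arccos(3q/(p·r)) = arccos(-0.931944) = 2.770534 rad.
y_k = r·cos(φ/3 − 2πk/3) for k = 0, 1, 2 gives y = 4.000000, 2.582576, -6.582576.
λ_k = y_k + 0.000000 gives λ = 4.0000, 2.5826, -6.5826 (check: the sum is 0.0000 = tr M).

Hence λ_max = 4.0000 and λ_min = -6.5826.


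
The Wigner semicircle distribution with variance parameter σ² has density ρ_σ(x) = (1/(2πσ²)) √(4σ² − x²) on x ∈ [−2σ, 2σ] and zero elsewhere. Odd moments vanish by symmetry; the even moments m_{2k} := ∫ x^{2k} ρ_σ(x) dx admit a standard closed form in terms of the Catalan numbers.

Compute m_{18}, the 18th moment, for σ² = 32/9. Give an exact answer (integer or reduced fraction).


By the scaled semicircle moment identity, m_{2k} = σ^{2k} · C_k with k = 9.
C_9 = (1/(k+1)) · C(2k, k) = (1/10) · C(18, 9) = (1/10) · 48620 = 4862.
σ^{2k} = (σ²)^k = (32/9)^9 = 35184372088832/387420489.

Therefore m_{18} = σ^{18} · C_9 = (35184372088832/387420489) · 4862 = 171066417095901184/387420489.


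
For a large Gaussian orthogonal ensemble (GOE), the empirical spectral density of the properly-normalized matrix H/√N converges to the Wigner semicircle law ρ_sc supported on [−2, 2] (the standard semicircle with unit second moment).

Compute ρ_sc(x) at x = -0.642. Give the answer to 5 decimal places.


ρ_sc(x) = (1/(2π)) √(4 − x²). With x = -0.642:
  4 − x² = 4 − (-0.642)² = 4 − 0.412164 = 3.587836.
  √(4 − x²) = 1.894158.
  1/(2π) = 0.159155.
  ρ_sc(-0.642) = 0.159155 · 1.894158 = 0.301465.

Rounded to 5 decimal places: ρ_sc(-0.642) ≈ 0.30146.


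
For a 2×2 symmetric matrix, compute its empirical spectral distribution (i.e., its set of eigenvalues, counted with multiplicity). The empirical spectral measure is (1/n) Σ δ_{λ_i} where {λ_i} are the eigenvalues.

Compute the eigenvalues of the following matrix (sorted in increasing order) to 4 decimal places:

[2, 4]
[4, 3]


Since M is real symmetric, both eigenvalues are real; they are the roots of det(λI − M) = λ² − (tr M) λ + det M.
tr M = 2 + 3 = 5.
det M = 2·3 − 4² = 6 − 16 = -10.
Characteristic polynomial: λ² − 5λ − 10 = 0.
Discriminant Δ = (tr M)² − 4·det M = 25 − (-40) = 65; √Δ = 8.062258.
λ = (tr M ± √Δ)/2 = (5 ± 8.062258)/2, giving (tr M − √Δ)/2 = -1.5311 and (tr M + √Δ)/2 = 6.5311.

Eigenvalues sorted in increasing order: [-1.5311, 6.5311].
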